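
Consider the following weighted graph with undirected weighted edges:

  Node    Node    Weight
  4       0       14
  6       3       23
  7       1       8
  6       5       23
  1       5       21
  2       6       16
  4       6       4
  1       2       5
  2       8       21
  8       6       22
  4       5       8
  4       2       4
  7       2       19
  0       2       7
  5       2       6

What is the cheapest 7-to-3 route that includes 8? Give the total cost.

79

Shortest 7→8: 7–1–2–8 = 34
Shortest 8→3: 8–6–3 = 45
Total via 8: 34 + 45 = 79.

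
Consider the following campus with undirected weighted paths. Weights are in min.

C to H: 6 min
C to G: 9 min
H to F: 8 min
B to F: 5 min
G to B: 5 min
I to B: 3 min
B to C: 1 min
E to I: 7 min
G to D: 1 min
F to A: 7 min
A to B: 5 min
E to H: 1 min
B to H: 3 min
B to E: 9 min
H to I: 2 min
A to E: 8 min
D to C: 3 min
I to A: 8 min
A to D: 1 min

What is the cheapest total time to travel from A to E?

Enumerating some paths:
A–B–H–E: 5+3+1 = 9
A–E: 8 = 8
The minimum is 8 min via A–E.

8 min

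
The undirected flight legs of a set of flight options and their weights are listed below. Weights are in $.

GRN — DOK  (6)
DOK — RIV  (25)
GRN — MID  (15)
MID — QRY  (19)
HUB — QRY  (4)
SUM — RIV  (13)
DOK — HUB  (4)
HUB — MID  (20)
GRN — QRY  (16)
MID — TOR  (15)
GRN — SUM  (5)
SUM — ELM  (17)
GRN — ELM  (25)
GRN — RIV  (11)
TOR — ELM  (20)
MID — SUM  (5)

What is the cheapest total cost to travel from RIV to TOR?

$33

Shortest distances from RIV:
RIV: 0
GRN: 11  (via RIV)
SUM: 13  (via RIV)
DOK: 17  (via GRN)
MID: 18  (via SUM)
HUB: 21  (via DOK)
QRY: 25  (via HUB)
ELM: 30  (via SUM)
TOR: 33  (via MID)
Shortest route: RIV–SUM–MID–TOR = $33.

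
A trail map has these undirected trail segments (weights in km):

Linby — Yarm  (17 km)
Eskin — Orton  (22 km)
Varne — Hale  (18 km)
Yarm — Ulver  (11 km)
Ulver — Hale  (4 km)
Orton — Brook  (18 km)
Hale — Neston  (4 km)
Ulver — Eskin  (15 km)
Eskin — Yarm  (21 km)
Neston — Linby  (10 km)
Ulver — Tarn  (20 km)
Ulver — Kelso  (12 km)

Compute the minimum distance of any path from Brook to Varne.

Shortest distances from Brook:
Brook: 0
Orton: 18  (via Brook)
Eskin: 40  (via Orton)
Ulver: 55  (via Eskin)
Hale: 59  (via Ulver)
Yarm: 61  (via Eskin)
Neston: 63  (via Hale)
Kelso: 67  (via Ulver)
Linby: 73  (via Neston)
Tarn: 75  (via Ulver)
Varne: 77  (via Hale)
Shortest route: Brook–Orton–Eskin–Ulver–Hale–Varne = 77 km.

77 km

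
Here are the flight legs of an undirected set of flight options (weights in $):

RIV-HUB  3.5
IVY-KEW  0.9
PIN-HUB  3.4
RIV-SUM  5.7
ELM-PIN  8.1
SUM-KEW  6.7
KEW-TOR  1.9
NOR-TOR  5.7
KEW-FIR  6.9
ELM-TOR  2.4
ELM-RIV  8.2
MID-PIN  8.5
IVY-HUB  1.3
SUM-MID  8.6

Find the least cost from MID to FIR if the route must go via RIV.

$26.9

Best MID to RIV: MID–SUM–RIV costing 14.3
Best RIV to FIR: RIV–HUB–IVY–KEW–FIR costing 12.6
Total via RIV: 14.3 + 12.6 = $26.9.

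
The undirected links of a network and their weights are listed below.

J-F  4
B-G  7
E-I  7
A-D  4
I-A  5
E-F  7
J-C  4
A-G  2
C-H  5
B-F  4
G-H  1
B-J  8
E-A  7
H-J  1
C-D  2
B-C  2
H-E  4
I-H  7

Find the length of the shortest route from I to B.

Running Dijkstra from I:
I: 0
A: 5  (via I)
E: 7  (via I)
G: 7  (via A)
H: 7  (via I)
J: 8  (via H)
D: 9  (via A)
C: 11  (via D)
F: 12  (via J)
B: 13  (via C)
Shortest route: I–A–D–C–B = 13.

13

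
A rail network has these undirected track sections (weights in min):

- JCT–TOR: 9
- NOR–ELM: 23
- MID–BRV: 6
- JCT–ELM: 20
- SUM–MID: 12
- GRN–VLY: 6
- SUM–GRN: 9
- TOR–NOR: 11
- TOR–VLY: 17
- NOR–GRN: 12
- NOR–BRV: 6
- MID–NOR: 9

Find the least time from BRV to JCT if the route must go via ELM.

49 min

Best BRV to ELM: BRV–NOR–ELM costing 29
Shortest ELM→JCT: ELM–JCT = 20
Total via ELM: 29 + 20 = 49 min.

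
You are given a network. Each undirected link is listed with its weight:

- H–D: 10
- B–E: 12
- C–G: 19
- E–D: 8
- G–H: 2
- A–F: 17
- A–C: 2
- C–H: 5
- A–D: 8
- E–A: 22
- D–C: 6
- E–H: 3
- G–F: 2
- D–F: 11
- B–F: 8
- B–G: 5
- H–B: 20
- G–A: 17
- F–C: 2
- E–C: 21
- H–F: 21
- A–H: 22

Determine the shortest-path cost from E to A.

10

Shortest distances from E:
E: 0
H: 3  (via E)
G: 5  (via H)
F: 7  (via G)
C: 8  (via H)
D: 8  (via E)
A: 10  (via C)
Shortest route: E–H–C–A = 10.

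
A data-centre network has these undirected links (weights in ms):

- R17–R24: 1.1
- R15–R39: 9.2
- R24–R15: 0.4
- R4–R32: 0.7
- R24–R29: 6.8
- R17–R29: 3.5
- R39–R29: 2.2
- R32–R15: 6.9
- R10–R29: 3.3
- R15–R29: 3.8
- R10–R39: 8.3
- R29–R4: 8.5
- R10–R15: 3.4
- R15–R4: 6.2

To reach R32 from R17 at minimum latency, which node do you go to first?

Candidate routes:
R17–R24–R15–R32: 1.1+0.4+6.9 = 8.4
R17–R29–R15–R4–R32: 3.5+3.8+6.2+0.7 = 14.2
R17–R29–R4–R32: 3.5+8.5+0.7 = 12.7
Cheapest is R17–R24–R15–R32 at 8.4 ms.
So from R17 the first move is to R24.

R24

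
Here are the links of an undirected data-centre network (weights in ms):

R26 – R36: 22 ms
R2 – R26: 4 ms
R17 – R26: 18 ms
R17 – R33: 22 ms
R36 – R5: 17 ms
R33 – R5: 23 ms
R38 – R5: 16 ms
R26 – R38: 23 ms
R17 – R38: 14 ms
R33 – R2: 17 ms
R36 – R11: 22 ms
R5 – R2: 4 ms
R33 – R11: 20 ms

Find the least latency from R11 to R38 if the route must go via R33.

56 ms

Shortest R11→R33: R11 → R33 = 20
Shortest R33→R38: R33 → R17 → R38 = 36
Total via R33: 20 + 36 = 56 ms.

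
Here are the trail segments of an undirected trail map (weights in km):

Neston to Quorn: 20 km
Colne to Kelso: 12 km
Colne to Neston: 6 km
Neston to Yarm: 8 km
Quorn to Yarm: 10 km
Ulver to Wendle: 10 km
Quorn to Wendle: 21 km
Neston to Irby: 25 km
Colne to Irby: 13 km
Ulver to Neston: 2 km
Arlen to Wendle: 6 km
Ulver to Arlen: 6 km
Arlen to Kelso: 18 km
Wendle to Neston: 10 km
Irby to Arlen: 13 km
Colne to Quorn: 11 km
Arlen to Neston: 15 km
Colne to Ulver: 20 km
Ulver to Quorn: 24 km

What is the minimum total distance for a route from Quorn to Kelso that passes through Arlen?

43 km

Shortest Quorn→Arlen: Quorn → Colne → Neston → Ulver → Arlen = 25
Best Arlen to Kelso: Arlen → Kelso costing 18
Total via Arlen: 25 + 18 = 43 km.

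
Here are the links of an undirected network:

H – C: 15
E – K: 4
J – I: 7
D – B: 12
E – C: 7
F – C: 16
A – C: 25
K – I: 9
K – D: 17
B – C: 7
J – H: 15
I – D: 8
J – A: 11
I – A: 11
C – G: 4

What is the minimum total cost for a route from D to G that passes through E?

32

Shortest D→E: D → K → E = 21
Shortest E→G: E → C → G = 11
Total via E: 21 + 11 = 32.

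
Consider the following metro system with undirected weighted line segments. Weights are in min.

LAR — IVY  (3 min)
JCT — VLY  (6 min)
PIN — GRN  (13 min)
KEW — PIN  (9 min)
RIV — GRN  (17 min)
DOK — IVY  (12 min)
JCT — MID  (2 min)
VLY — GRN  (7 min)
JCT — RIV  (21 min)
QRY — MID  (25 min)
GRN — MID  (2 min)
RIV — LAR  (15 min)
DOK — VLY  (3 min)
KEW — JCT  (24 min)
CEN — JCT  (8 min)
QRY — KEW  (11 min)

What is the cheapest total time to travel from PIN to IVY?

Shortest distances from PIN:
PIN: 0
KEW: 9  (via PIN)
GRN: 13  (via PIN)
MID: 15  (via GRN)
JCT: 17  (via MID)
QRY: 20  (via KEW)
VLY: 20  (via GRN)
DOK: 23  (via VLY)
CEN: 25  (via JCT)
RIV: 30  (via GRN)
IVY: 35  (via DOK)
Shortest route: PIN–GRN–VLY–DOK–IVY = 35 min.

35 min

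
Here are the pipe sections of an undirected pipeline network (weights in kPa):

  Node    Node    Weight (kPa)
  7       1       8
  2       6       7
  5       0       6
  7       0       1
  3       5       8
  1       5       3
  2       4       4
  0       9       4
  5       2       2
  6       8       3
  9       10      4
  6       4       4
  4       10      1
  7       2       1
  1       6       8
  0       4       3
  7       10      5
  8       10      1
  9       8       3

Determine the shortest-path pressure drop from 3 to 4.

14 kPa

Enumerating some paths:
3–5–2–4: 8+2+4 = 14
3–5–0–4: 8+6+3 = 17
3–5–2–7–0–4: 8+2+1+1+3 = 15
Cheapest is 3–5–2–4 at 14 kPa.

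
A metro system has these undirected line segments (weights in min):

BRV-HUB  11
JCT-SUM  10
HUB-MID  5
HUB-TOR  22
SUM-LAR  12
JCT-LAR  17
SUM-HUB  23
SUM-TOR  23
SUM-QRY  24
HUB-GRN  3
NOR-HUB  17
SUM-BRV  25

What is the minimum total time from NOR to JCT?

Running Dijkstra from NOR:
NOR: 0
HUB: 17  (via NOR)
GRN: 20  (via HUB)
MID: 22  (via HUB)
BRV: 28  (via HUB)
TOR: 39  (via HUB)
SUM: 40  (via HUB)
JCT: 50  (via SUM)
Shortest route: NOR–HUB–SUM–JCT = 50 min.

50 min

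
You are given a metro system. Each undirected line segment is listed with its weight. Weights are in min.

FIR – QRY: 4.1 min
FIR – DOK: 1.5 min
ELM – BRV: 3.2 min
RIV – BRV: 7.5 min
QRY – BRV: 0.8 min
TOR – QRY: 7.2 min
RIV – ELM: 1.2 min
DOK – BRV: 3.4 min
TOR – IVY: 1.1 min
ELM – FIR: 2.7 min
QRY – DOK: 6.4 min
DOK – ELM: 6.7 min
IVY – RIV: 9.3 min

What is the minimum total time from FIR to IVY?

12.4 min

Compare a few routes:
FIR - DOK - BRV - QRY - TOR - IVY: 1.5+3.4+0.8+7.2+1.1 = 14
FIR - ELM - RIV - IVY: 2.7+1.2+9.3 = 13.2
FIR - QRY - TOR - IVY: 4.1+7.2+1.1 = 12.4
The minimum is 12.4 min via FIR - QRY - TOR - IVY.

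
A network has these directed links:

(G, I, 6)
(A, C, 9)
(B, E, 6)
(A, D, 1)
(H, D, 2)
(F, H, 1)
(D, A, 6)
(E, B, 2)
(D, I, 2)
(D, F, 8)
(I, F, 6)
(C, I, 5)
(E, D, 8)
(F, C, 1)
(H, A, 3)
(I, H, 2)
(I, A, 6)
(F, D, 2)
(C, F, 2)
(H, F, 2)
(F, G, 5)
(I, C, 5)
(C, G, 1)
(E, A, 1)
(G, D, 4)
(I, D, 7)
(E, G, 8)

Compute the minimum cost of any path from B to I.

Running Dijkstra from B:
B: 0
E: 6  (via B)
A: 7  (via E)
D: 8  (via A)
I: 10  (via D)
Shortest route: B–E–A–D–I = 10.

10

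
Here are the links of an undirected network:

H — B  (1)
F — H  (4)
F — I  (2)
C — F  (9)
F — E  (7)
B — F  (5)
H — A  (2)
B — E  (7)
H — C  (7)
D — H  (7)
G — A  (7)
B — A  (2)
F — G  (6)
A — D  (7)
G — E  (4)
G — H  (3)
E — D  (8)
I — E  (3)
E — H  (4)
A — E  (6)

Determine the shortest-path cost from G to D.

Shortest distances from G:
G: 0
H: 3  (via G)
B: 4  (via H)
E: 4  (via G)
A: 5  (via H)
F: 6  (via G)
I: 7  (via E)
C: 10  (via H)
D: 10  (via H)
Shortest route: G → H → D = 10.

10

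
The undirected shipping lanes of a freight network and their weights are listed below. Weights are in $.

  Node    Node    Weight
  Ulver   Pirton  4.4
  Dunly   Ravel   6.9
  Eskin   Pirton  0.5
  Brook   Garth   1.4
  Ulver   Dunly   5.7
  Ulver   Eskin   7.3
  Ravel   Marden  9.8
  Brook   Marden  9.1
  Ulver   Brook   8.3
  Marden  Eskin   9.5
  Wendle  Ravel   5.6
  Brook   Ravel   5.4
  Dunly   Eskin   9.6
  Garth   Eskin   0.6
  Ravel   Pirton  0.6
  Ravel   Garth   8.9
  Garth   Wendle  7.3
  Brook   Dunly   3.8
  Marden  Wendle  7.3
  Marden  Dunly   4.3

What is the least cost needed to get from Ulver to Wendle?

$10.6

Enumerating some paths:
Ulver–Eskin–Pirton–Ravel–Wendle: 7.3+0.5+0.6+5.6 = 14
Ulver–Pirton–Ravel–Wendle: 4.4+0.6+5.6 = 10.6
Ulver–Pirton–Eskin–Garth–Wendle: 4.4+0.5+0.6+7.3 = 12.8
The minimum is $10.6 via Ulver–Pirton–Ravel–Wendle.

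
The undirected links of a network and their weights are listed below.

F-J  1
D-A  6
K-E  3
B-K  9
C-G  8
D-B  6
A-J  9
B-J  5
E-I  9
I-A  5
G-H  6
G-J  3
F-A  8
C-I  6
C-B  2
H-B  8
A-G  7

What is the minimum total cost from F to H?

10

Enumerating some paths:
F - J - G - H: 1+3+6 = 10
F - A - G - H: 8+7+6 = 21
F - J - B - H: 1+5+8 = 14
F - J - G - C - B - H: 1+3+8+2+8 = 22
The minimum is 10 via F - J - G - H.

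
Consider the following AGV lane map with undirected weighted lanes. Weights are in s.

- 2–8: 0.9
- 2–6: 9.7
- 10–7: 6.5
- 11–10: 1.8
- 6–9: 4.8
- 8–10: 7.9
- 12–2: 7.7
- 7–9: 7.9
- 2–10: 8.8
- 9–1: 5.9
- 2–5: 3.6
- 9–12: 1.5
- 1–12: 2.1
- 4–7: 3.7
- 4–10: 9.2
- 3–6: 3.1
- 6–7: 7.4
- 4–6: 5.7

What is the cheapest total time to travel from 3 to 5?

16.4 s

Candidate routes:
3 → 6 → 9 → 12 → 2 → 5: 3.1+4.8+1.5+7.7+3.6 = 20.7
3 → 6 → 2 → 5: 3.1+9.7+3.6 = 16.4
Cheapest is 3 → 6 → 2 → 5 at 16.4 s.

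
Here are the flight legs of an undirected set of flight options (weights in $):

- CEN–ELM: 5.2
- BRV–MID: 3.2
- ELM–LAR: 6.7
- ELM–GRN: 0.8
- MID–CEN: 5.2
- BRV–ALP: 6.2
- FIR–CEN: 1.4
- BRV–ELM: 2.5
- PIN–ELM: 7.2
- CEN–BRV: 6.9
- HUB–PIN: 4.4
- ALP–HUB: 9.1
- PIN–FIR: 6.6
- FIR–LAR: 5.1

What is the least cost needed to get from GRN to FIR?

$7.4

Compare a few routes:
GRN → ELM → BRV → CEN → FIR: 0.8+2.5+6.9+1.4 = 11.6
GRN → ELM → CEN → FIR: 0.8+5.2+1.4 = 7.4
GRN → ELM → LAR → FIR: 0.8+6.7+5.1 = 12.6
The minimum is $7.4 via GRN → ELM → CEN → FIR.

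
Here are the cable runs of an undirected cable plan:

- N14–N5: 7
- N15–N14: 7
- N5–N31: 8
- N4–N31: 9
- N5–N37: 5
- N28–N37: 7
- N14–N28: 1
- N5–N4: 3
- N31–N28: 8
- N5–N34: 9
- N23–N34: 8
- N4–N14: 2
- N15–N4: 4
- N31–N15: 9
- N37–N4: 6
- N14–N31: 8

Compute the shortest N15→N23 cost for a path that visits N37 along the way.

Shortest N15→N37: N15 → N4 → N37 = 10
Best N37 to N23: N37 → N5 → N34 → N23 costing 22
Total via N37: 10 + 22 = 32.

32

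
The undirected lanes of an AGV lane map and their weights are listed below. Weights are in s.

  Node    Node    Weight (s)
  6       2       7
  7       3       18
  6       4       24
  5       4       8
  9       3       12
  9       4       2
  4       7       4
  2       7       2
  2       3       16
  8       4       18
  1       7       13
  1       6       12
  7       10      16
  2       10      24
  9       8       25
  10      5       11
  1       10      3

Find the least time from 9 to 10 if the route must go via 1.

Best 9 to 1: 9–4–7–1 costing 19
Best 1 to 10: 1–10 costing 3
Total via 1: 19 + 3 = 22 s.

22 s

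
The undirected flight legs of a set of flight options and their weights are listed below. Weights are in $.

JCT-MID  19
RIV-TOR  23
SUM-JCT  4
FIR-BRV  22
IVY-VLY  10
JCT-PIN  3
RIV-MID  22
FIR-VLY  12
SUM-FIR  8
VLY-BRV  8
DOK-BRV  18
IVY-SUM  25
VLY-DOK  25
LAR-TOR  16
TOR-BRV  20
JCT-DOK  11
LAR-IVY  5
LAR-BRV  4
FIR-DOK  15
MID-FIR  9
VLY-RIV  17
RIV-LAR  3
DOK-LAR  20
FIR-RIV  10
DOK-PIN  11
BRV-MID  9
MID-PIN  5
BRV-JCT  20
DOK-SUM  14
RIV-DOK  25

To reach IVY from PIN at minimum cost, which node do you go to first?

MID

Candidate routes:
PIN - JCT - BRV - LAR - IVY: 3+20+4+5 = 32
PIN - JCT - SUM - IVY: 3+4+25 = 32
PIN - MID - BRV - LAR - IVY: 5+9+4+5 = 23
Cheapest is PIN - MID - BRV - LAR - IVY at $23.
So from PIN the first move is to MID.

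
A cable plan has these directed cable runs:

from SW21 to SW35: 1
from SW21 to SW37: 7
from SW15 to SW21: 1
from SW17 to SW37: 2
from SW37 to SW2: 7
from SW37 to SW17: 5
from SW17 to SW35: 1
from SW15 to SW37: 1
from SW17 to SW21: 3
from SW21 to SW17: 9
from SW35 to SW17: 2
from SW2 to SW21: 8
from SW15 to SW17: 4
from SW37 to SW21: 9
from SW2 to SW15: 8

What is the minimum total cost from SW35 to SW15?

Shortest distances from SW35:
SW35: 0
SW17: 2  (via SW35)
SW37: 4  (via SW17)
SW21: 5  (via SW17)
SW2: 11  (via SW37)
SW15: 19  (via SW2)
Shortest route: SW35–SW17–SW37–SW2–SW15 = 19.

19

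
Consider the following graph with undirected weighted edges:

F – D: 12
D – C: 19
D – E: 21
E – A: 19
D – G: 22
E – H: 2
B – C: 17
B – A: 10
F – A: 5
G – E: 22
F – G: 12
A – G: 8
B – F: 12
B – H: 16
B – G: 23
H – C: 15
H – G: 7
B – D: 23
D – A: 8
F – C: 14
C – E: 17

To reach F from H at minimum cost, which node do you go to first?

G

Candidate routes:
H → B → F: 16+12 = 28
H → E → A → F: 2+19+5 = 26
H → G → A → F: 7+8+5 = 20
H → G → F: 7+12 = 19
Cheapest is H → G → F at 19.
So from H the first move is to G.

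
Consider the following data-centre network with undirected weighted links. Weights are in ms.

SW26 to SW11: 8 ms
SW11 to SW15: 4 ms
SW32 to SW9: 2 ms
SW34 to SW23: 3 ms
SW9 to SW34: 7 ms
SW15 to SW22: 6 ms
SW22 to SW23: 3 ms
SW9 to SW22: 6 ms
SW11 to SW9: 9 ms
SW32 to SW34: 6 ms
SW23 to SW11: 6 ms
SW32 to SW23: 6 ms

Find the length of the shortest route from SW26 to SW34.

17 ms

Enumerating some paths:
SW26 - SW11 - SW15 - SW22 - SW23 - SW34: 8+4+6+3+3 = 24
SW26 - SW11 - SW23 - SW34: 8+6+3 = 17
SW26 - SW11 - SW9 - SW34: 8+9+7 = 24
The minimum is 17 ms via SW26 - SW11 - SW23 - SW34.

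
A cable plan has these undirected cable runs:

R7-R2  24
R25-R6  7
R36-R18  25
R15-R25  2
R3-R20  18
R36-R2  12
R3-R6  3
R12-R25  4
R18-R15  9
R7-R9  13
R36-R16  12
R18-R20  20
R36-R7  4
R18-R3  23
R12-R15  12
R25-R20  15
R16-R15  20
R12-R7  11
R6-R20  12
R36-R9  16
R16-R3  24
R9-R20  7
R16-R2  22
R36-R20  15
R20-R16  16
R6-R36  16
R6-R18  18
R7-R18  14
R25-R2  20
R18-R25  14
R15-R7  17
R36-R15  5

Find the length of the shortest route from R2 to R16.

Settle nodes by increasing distance from R2:
R2: 0
R36: 12  (via R2)
R7: 16  (via R36)
R15: 17  (via R36)
R25: 19  (via R15)
R16: 22  (via R2)
Shortest route: R2 → R16 = 22.

22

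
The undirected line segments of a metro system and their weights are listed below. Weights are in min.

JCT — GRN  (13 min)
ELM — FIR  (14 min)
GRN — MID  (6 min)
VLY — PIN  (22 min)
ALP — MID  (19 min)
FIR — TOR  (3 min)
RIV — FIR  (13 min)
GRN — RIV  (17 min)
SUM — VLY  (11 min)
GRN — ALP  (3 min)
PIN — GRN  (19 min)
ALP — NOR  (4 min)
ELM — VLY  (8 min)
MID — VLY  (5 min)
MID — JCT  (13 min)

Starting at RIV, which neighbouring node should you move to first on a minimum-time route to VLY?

Compare a few routes:
RIV–GRN–MID–VLY: 17+6+5 = 28
RIV–GRN–ALP–MID–VLY: 17+3+19+5 = 44
RIV–FIR–ELM–VLY: 13+14+8 = 35
The minimum is 28 min via RIV–GRN–MID–VLY.
So from RIV the first move is to GRN.

GRN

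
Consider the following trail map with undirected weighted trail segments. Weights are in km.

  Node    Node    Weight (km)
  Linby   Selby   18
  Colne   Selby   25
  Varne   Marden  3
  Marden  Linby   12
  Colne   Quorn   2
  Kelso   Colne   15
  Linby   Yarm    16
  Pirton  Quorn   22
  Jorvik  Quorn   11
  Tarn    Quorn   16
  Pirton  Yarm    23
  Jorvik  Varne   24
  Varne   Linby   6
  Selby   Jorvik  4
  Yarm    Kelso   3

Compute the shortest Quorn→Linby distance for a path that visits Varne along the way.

Shortest Quorn→Varne: Quorn–Jorvik–Varne = 35
Shortest Varne→Linby: Varne–Linby = 6
Total via Varne: 35 + 6 = 41 km.

41 km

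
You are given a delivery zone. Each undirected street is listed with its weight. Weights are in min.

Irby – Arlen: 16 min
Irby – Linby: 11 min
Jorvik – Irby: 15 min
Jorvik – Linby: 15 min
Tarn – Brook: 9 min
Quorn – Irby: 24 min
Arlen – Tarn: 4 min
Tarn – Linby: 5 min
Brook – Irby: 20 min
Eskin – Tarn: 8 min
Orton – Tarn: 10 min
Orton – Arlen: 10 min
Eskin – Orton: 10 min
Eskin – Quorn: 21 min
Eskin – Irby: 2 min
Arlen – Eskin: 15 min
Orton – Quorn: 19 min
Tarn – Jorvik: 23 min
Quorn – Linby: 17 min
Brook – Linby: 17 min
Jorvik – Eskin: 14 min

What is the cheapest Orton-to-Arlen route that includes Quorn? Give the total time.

Shortest Orton→Quorn: Orton–Quorn = 19
Best Quorn to Arlen: Quorn–Linby–Tarn–Arlen costing 26
Total via Quorn: 19 + 26 = 45 min.

45 min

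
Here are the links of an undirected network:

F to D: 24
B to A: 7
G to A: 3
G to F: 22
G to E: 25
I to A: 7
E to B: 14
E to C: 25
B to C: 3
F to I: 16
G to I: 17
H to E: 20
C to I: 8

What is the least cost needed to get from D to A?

47

Compare a few routes:
D - F - I - G - A: 24+16+17+3 = 60
D - F - G - A: 24+22+3 = 49
D - F - I - C - B - A: 24+16+8+3+7 = 58
D - F - I - A: 24+16+7 = 47
Cheapest is D - F - I - A at 47.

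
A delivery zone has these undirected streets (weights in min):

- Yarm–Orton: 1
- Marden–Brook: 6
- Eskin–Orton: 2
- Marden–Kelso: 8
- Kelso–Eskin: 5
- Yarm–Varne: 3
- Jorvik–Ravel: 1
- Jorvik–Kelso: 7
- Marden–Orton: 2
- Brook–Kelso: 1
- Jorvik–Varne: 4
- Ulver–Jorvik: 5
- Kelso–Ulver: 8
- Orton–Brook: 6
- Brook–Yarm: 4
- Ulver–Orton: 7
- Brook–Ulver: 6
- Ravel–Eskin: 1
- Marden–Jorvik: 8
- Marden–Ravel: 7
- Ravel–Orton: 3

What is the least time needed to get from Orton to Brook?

Shortest distances from Orton:
Orton: 0
Yarm: 1  (via Orton)
Marden: 2  (via Orton)
Eskin: 2  (via Orton)
Ravel: 3  (via Orton)
Varne: 4  (via Yarm)
Jorvik: 4  (via Ravel)
Brook: 5  (via Yarm)
Shortest route: Orton–Yarm–Brook = 5 min.

5 min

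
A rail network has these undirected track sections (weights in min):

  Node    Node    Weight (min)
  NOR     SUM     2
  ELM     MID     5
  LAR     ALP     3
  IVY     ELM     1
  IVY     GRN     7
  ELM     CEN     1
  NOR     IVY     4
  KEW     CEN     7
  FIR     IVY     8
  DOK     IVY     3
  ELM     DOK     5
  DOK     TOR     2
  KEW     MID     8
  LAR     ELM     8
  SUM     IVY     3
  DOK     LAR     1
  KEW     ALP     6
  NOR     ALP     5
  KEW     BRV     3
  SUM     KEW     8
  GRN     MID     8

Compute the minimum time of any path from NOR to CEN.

Settle nodes by increasing distance from NOR:
NOR: 0
SUM: 2  (via NOR)
IVY: 4  (via NOR)
ALP: 5  (via NOR)
ELM: 5  (via IVY)
CEN: 6  (via ELM)
Shortest route: NOR → IVY → ELM → CEN = 6 min.

6 min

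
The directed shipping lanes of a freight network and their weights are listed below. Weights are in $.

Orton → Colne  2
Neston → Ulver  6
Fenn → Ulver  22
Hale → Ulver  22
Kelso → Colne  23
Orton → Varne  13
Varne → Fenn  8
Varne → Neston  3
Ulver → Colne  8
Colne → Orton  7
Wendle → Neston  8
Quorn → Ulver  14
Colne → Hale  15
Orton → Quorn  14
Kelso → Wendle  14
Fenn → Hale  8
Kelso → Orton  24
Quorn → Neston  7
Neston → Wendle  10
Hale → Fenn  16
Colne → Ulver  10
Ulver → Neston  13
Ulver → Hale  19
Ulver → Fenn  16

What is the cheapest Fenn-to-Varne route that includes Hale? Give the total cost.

$58

Shortest Fenn→Hale: Fenn → Hale = 8
Best Hale to Varne: Hale → Ulver → Colne → Orton → Varne costing 50
Total via Hale: 8 + 50 = $58.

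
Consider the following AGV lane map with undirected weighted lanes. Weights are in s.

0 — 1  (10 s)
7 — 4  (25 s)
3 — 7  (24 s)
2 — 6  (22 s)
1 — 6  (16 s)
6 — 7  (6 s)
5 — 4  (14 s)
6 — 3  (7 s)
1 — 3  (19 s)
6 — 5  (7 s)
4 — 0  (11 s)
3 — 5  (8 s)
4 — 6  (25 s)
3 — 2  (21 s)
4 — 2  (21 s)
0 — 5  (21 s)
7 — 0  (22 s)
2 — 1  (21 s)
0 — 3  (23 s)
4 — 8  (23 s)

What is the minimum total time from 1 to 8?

44 s

Enumerating some paths:
1–0–4–8: 10+11+23 = 44
1–6–4–8: 16+25+23 = 64
1–6–5–4–8: 16+7+14+23 = 60
The minimum is 44 s via 1–0–4–8.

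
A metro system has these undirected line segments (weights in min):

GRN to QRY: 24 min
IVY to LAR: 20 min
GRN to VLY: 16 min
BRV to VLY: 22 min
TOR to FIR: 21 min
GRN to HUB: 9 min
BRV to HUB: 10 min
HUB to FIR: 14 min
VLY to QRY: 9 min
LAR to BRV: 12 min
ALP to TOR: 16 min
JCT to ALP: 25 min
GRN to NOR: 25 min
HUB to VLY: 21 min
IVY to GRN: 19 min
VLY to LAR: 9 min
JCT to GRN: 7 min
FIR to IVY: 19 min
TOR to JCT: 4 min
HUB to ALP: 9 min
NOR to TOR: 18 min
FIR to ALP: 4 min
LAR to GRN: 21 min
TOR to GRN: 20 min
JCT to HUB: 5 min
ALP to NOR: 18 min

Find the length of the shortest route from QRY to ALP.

39 min

Compare a few routes:
QRY → GRN → HUB → ALP: 24+9+9 = 42
QRY → VLY → HUB → ALP: 9+21+9 = 39
The minimum is 39 min via QRY → VLY → HUB → ALP.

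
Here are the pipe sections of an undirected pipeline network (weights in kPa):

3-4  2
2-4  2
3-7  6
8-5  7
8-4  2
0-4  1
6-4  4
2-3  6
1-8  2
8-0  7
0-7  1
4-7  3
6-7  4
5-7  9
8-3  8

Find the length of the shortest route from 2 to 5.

Shortest distances from 2:
2: 0
4: 2  (via 2)
0: 3  (via 4)
3: 4  (via 4)
7: 4  (via 0)
8: 4  (via 4)
1: 6  (via 8)
6: 6  (via 4)
5: 11  (via 8)
Shortest route: 2–4–8–5 = 11 kPa.

11 kPa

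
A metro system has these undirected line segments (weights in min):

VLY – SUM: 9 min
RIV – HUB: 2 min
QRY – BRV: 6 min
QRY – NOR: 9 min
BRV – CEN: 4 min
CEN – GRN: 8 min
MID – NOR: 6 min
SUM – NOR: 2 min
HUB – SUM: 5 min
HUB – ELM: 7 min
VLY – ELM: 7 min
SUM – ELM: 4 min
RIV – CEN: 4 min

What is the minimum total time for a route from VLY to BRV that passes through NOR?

26 min

Shortest VLY→NOR: VLY–SUM–NOR = 11
Shortest NOR→BRV: NOR–QRY–BRV = 15
Total via NOR: 11 + 15 = 26 min.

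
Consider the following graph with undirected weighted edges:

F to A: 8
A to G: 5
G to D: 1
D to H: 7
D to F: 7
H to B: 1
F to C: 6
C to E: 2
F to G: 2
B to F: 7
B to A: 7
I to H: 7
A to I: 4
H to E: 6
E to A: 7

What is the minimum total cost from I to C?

13

Running Dijkstra from I:
I: 0
A: 4  (via I)
H: 7  (via I)
B: 8  (via H)
G: 9  (via A)
D: 10  (via G)
E: 11  (via A)
F: 11  (via G)
C: 13  (via E)
Shortest route: I–A–E–C = 13.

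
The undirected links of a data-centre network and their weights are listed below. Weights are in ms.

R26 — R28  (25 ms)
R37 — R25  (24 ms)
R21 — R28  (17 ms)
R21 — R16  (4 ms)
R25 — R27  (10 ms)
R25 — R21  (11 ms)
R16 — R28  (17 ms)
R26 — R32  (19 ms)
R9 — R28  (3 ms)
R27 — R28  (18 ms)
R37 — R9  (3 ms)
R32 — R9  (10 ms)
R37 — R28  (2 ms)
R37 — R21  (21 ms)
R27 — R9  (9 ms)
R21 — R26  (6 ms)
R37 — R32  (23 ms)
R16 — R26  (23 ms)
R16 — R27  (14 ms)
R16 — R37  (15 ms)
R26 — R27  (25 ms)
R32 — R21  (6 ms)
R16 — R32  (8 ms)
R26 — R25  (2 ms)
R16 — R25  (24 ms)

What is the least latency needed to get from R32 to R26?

Enumerating some paths:
R32 → R16 → R21 → R26: 8+4+6 = 18
R32 → R21 → R26: 6+6 = 12
R32 → R26: 19 = 19
The minimum is 12 ms via R32 → R21 → R26.

12 ms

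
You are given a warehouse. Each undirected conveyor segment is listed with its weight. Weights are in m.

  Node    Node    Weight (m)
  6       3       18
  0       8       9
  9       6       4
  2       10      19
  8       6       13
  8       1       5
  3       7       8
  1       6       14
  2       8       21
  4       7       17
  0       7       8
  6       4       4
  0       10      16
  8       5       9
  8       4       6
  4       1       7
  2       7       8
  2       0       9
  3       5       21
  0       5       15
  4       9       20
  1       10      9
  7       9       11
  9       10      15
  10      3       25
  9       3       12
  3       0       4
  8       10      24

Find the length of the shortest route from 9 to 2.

Enumerating some paths:
9 → 3 → 0 → 2: 12+4+9 = 25
9 → 3 → 7 → 2: 12+8+8 = 28
9 → 7 → 2: 11+8 = 19
The minimum is 19 m via 9 → 7 → 2.

19 m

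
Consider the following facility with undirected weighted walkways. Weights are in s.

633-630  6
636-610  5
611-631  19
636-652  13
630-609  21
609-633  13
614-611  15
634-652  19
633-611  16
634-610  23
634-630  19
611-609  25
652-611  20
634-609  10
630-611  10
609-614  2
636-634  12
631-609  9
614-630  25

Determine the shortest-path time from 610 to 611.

38 s

Candidate routes:
610–636–652–611: 5+13+20 = 38
610–634–609–614–611: 23+10+2+15 = 50
610–636–634–609–614–611: 5+12+10+2+15 = 44
610–636–634–630–611: 5+12+19+10 = 46
Cheapest is 610–636–652–611 at 38 s.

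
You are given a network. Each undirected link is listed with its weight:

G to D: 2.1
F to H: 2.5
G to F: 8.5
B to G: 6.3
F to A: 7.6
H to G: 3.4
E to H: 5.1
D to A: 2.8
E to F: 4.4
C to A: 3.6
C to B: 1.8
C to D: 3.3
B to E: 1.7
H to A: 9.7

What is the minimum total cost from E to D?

Enumerating some paths:
E → B → C → A → D: 1.7+1.8+3.6+2.8 = 9.9
E → B → C → D: 1.7+1.8+3.3 = 6.8
E → H → G → D: 5.1+3.4+2.1 = 10.6
E → B → G → D: 1.7+6.3+2.1 = 10.1
Cheapest is E → B → C → D at 6.8.

6.8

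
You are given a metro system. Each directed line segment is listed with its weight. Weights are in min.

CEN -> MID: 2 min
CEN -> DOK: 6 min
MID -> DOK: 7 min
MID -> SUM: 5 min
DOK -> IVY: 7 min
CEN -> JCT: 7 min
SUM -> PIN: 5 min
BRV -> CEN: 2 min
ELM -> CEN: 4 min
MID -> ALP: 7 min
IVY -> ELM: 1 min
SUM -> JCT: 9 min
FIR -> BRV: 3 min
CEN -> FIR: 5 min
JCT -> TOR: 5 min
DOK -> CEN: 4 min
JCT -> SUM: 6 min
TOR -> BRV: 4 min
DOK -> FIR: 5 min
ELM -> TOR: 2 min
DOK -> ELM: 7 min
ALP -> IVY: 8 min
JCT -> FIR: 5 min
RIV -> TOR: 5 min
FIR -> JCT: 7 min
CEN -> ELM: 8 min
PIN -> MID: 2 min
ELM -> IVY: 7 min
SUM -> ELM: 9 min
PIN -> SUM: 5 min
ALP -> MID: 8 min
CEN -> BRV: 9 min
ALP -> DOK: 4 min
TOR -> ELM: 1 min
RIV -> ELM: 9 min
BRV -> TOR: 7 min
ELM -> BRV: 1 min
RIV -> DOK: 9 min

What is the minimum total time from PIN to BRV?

Compare a few routes:
PIN → MID → DOK → FIR → BRV: 2+7+5+3 = 17
PIN → MID → DOK → ELM → BRV: 2+7+7+1 = 17
PIN → SUM → ELM → BRV: 5+9+1 = 15
The minimum is 15 min via PIN → SUM → ELM → BRV.

15 min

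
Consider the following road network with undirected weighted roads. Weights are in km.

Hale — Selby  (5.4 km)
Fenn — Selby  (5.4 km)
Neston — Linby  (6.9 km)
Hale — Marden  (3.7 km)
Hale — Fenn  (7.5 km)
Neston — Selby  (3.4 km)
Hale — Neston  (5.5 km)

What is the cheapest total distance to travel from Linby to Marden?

16.1 km

Shortest distances from Linby:
Linby: 0
Neston: 6.9  (via Linby)
Selby: 10.3  (via Neston)
Hale: 12.4  (via Neston)
Fenn: 15.7  (via Selby)
Marden: 16.1  (via Hale)
Shortest route: Linby → Neston → Hale → Marden = 16.1 km.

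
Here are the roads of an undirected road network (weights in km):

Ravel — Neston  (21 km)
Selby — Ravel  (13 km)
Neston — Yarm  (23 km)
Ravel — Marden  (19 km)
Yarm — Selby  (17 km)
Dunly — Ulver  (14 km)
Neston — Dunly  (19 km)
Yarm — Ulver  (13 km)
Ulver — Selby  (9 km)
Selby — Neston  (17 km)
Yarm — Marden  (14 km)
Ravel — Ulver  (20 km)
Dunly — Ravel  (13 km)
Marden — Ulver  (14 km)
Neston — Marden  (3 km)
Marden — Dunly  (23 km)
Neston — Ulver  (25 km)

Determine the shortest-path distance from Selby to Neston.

Compare a few routes:
Selby–Neston: 17 = 17
Selby–Ulver–Marden–Neston: 9+14+3 = 26
The minimum is 17 km via Selby–Neston.

17 km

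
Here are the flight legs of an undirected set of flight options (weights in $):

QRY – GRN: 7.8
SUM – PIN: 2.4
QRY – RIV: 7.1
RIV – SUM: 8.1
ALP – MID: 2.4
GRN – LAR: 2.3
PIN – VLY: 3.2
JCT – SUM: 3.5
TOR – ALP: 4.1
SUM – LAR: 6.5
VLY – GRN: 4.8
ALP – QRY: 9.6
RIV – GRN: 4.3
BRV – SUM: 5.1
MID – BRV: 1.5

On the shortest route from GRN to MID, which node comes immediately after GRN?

Enumerating some paths:
GRN - LAR - SUM - BRV - MID: 2.3+6.5+5.1+1.5 = 15.4
GRN - RIV - SUM - BRV - MID: 4.3+8.1+5.1+1.5 = 19
GRN - VLY - PIN - SUM - BRV - MID: 4.8+3.2+2.4+5.1+1.5 = 17
The minimum is $15.4 via GRN - LAR - SUM - BRV - MID.
So from GRN the first move is to LAR.

LAR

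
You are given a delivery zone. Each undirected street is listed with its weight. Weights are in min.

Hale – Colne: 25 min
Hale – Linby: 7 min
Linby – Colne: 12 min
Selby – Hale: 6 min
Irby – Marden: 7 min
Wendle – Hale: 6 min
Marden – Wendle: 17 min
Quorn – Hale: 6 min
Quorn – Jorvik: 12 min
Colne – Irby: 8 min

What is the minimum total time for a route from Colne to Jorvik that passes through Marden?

Shortest Colne→Marden: Colne → Irby → Marden = 15
Best Marden to Jorvik: Marden → Wendle → Hale → Quorn → Jorvik costing 41
Total via Marden: 15 + 41 = 56 min.

56 min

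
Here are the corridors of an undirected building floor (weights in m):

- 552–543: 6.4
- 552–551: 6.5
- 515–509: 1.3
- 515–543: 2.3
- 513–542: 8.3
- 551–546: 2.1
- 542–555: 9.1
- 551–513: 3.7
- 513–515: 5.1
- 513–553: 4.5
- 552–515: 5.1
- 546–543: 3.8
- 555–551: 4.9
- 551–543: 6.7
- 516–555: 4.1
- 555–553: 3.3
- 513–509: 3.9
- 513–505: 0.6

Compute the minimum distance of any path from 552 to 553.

Candidate routes:
552 → 515 → 513 → 553: 5.1+5.1+4.5 = 14.7
552 → 515 → 509 → 513 → 553: 5.1+1.3+3.9+4.5 = 14.8
Cheapest is 552 → 515 → 513 → 553 at 14.7 m.

14.7 m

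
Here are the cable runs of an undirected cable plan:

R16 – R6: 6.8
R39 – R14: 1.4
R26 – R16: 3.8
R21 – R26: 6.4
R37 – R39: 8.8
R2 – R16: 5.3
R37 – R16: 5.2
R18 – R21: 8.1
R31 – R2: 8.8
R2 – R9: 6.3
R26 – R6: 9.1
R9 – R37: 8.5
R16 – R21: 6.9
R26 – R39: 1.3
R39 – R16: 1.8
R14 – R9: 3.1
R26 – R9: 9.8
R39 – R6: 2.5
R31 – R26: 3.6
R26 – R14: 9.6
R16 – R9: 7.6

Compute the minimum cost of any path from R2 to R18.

20.3

Settle nodes by increasing distance from R2:
R2: 0
R16: 5.3  (via R2)
R9: 6.3  (via R2)
R39: 7.1  (via R16)
R26: 8.4  (via R39)
R14: 8.5  (via R39)
R31: 8.8  (via R2)
R6: 9.6  (via R39)
R37: 10.5  (via R16)
R21: 12.2  (via R16)
R18: 20.3  (via R21)
Shortest route: R2 → R16 → R21 → R18 = 20.3.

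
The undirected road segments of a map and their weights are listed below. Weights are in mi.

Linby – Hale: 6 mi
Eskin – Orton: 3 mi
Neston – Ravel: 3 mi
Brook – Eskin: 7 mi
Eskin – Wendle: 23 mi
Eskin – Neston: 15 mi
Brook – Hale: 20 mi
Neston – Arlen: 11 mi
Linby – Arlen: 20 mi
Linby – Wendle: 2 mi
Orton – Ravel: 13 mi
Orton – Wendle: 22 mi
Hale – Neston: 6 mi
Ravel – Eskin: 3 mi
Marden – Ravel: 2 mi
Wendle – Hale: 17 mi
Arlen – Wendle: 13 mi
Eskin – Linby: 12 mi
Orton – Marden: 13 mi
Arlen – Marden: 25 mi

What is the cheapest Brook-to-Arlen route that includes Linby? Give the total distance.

Shortest Brook→Linby: Brook–Eskin–Linby = 19
Best Linby to Arlen: Linby–Wendle–Arlen costing 15
Total via Linby: 19 + 15 = 34 mi.

34 mi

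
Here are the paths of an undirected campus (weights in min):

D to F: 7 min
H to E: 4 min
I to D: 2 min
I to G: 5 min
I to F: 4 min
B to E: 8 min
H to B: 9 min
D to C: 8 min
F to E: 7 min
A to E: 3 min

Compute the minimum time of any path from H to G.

Settle nodes by increasing distance from H:
H: 0
E: 4  (via H)
A: 7  (via E)
B: 9  (via H)
F: 11  (via E)
I: 15  (via F)
D: 17  (via I)
G: 20  (via I)
Shortest route: H–E–F–I–G = 20 min.

20 min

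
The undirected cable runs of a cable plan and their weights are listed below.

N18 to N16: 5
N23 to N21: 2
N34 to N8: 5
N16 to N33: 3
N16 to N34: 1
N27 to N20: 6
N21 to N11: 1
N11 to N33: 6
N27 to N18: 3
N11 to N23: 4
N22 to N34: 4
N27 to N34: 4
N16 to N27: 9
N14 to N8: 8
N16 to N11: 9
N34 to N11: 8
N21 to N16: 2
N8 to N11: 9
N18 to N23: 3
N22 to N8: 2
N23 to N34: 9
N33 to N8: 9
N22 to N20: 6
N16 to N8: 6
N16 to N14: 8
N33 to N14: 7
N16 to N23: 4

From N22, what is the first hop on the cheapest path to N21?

N34

Compare a few routes:
N22–N8–N34–N16–N21: 2+5+1+2 = 10
N22–N34–N16–N23–N21: 4+1+4+2 = 11
N22–N34–N16–N21: 4+1+2 = 7
N22–N8–N16–N21: 2+6+2 = 10
The minimum is 7 via N22–N34–N16–N21.
So from N22 the first move is to N34.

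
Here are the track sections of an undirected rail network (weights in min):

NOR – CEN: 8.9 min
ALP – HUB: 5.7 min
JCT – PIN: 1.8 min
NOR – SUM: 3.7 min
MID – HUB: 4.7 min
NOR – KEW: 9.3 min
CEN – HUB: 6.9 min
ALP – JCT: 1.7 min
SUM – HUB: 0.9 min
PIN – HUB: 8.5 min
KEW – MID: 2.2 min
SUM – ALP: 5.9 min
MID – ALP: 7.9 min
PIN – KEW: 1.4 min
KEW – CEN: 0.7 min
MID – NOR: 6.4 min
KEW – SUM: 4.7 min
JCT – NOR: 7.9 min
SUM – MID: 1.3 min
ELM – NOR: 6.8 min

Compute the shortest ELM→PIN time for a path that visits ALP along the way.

Shortest ELM→ALP: ELM–NOR–SUM–ALP = 16.4
Shortest ALP→PIN: ALP–JCT–PIN = 3.5
Total via ALP: 16.4 + 3.5 = 19.9 min.

19.9 min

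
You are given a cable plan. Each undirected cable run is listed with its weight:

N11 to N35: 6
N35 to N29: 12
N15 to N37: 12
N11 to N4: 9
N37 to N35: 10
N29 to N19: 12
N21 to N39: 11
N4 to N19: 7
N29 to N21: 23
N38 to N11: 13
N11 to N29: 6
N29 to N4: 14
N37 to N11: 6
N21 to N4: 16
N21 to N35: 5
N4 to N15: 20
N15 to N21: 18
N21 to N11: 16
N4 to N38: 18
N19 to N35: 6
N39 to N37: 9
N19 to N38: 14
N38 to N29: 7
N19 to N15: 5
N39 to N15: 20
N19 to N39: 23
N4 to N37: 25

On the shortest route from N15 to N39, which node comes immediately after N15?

Candidate routes:
N15–N37–N39: 12+9 = 21
N15–N39: 20 = 20
Cheapest is N15–N39 at 20.
So from N15 the first move is to N39.

N39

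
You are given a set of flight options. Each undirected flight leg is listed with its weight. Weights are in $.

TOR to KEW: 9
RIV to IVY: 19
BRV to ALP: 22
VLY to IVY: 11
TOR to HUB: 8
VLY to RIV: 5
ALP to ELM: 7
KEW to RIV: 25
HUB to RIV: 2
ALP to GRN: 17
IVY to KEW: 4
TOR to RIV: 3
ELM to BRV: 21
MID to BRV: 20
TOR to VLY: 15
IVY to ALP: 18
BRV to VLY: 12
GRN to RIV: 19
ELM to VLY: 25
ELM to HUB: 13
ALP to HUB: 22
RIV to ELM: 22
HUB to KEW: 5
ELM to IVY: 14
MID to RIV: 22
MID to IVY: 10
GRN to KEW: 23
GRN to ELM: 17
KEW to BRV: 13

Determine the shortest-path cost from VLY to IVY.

Settle nodes by increasing distance from VLY:
VLY: 0
RIV: 5  (via VLY)
HUB: 7  (via RIV)
TOR: 8  (via RIV)
IVY: 11  (via VLY)
Shortest route: VLY → IVY = $11.

$11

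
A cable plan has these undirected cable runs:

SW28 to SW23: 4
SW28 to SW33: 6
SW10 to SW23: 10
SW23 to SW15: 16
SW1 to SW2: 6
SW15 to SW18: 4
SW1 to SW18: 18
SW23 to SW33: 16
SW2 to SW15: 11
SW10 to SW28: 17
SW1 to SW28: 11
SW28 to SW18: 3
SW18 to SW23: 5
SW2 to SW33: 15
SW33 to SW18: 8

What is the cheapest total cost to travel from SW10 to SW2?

Compare a few routes:
SW10 → SW23 → SW28 → SW1 → SW2: 10+4+11+6 = 31
SW10 → SW23 → SW28 → SW18 → SW15 → SW2: 10+4+3+4+11 = 32
SW10 → SW23 → SW18 → SW15 → SW2: 10+5+4+11 = 30
The minimum is 30 via SW10 → SW23 → SW18 → SW15 → SW2.

30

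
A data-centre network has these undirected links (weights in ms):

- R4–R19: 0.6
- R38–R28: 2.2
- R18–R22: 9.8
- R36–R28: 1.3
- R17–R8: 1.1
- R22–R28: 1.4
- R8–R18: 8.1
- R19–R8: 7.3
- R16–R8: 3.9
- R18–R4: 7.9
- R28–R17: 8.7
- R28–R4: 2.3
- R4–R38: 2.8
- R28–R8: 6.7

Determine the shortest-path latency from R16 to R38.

Compare a few routes:
R16 → R8 → R28 → R38: 3.9+6.7+2.2 = 12.8
R16 → R8 → R19 → R4 → R38: 3.9+7.3+0.6+2.8 = 14.6
Cheapest is R16 → R8 → R28 → R38 at 12.8 ms.

12.8 ms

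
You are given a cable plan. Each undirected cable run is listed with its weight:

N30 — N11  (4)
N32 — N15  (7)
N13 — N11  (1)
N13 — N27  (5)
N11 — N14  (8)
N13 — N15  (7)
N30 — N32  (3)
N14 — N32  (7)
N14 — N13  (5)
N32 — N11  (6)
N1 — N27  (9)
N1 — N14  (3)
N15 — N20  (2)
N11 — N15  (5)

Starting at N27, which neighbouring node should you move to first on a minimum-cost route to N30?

Candidate routes:
N27 → N13 → N11 → N32 → N30: 5+1+6+3 = 15
N27 → N13 → N11 → N30: 5+1+4 = 10
The minimum is 10 via N27 → N13 → N11 → N30.
So from N27 the first move is to N13.

N13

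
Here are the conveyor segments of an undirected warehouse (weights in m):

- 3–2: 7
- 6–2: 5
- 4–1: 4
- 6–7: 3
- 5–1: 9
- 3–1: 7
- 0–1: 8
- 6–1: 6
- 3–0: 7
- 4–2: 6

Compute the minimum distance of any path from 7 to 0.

Compare a few routes:
7–6–1–3–0: 3+6+7+7 = 23
7–6–1–0: 3+6+8 = 17
7–6–2–3–0: 3+5+7+7 = 22
The minimum is 17 m via 7–6–1–0.

17 m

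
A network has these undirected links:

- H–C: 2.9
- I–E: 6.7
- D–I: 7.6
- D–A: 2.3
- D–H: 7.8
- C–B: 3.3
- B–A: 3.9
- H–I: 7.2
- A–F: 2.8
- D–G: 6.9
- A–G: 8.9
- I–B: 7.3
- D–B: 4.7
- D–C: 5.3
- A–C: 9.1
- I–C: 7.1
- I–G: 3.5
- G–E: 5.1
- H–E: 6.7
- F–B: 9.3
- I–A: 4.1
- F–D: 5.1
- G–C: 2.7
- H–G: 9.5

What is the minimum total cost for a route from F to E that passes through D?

Best F to D: F–D costing 5.1
Best D to E: D–G–E costing 12
Total via D: 5.1 + 12 = 17.1.

17.1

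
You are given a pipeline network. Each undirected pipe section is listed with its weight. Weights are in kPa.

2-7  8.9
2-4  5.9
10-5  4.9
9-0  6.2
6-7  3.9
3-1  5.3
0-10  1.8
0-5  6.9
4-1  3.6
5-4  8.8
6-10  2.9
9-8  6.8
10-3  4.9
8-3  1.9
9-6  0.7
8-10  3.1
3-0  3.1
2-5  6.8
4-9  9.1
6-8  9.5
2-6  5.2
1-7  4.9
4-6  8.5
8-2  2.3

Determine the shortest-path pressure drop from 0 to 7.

Enumerating some paths:
0 → 10 → 6 → 7: 1.8+2.9+3.9 = 8.6
0 → 9 → 6 → 7: 6.2+0.7+3.9 = 10.8
Cheapest is 0 → 10 → 6 → 7 at 8.6 kPa.

8.6 kPa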